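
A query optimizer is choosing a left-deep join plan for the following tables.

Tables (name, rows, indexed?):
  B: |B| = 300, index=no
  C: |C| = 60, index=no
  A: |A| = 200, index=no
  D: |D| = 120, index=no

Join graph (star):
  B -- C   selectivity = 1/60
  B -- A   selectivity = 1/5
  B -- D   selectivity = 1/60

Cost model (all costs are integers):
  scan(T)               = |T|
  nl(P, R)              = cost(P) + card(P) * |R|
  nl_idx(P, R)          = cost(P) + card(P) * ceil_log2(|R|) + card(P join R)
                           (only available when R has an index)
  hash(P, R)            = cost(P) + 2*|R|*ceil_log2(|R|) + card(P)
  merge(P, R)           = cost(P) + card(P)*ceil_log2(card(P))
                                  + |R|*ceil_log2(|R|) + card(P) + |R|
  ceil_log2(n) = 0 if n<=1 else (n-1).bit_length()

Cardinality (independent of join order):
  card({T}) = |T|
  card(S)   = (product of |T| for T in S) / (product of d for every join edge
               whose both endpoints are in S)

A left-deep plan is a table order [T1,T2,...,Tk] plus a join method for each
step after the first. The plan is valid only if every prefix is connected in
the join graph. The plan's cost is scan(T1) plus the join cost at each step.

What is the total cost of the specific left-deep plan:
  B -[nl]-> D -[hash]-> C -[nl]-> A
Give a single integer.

157620

step 1: scan B: cost=300, card=300
step 2: join D via nl
    card(P join D) = 300*120/(60) = 600
    cost = 300 + 300*120 = 36300
step 3: join C via hash
    card(P join C) = 600*60/(60) = 600
    cost = 36300 + 2*60*6 + 600 = 37620
step 4: join A via nl
    card(P join A) = 600*200/(5) = 24000
    cost = 37620 + 600*200 = 157620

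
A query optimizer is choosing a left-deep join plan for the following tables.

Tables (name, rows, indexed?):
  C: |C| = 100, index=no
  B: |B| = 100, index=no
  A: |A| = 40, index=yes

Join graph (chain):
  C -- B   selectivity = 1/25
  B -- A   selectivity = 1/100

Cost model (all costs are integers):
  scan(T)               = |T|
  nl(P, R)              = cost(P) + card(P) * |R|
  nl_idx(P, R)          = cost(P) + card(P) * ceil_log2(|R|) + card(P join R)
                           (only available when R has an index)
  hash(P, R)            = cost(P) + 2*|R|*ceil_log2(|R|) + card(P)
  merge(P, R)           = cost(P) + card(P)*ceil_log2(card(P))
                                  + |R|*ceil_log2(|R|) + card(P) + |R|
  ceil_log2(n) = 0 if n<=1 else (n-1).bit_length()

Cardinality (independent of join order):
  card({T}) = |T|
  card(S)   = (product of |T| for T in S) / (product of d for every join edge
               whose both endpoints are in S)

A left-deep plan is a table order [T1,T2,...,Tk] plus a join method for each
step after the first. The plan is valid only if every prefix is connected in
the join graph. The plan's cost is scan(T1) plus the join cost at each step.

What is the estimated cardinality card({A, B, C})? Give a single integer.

Tables in S: A(40), B(100), C(100)
Edges inside S: C-B(d=25), B-A(d=100)
numerator = 40 * 100 * 100 = 400000
denominator = 25 * 100 = 2500
card(S) = 400000 / 2500 = 160

160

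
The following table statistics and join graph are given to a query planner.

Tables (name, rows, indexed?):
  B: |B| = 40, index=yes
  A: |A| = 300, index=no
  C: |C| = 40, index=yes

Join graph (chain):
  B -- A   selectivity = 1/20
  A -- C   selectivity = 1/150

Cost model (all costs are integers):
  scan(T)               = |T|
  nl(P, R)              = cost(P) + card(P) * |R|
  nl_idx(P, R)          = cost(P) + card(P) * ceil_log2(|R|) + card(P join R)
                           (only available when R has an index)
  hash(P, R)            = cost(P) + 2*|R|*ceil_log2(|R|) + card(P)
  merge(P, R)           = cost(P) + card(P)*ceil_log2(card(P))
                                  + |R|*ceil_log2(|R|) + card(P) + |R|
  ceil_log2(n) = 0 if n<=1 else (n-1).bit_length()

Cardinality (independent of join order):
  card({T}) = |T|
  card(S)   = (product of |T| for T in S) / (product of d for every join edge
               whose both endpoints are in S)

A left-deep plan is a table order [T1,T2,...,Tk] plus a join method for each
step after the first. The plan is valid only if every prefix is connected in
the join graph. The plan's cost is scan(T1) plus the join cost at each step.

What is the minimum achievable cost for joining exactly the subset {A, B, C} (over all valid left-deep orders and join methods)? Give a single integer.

1640

Selinger DP over subsets of {A,B,C}:
  {B}: scan cost=40, card=40
  {A}: scan cost=300, card=300
  {C}: scan cost=40, card=40
  {AB}: card=600; try (B,hash)→1080, (B,nl_idx)→2700, (A,merge)→3320, (B,merge)→3580, (A,hash)→5480, (A,nl)→12040 …(+1); best=1080 via (B,hash)
  {AC}: card=80; try (C,hash)→1080, (C,nl_idx)→2180, (A,merge)→3320, (C,merge)→3580, (A,hash)→5480, (A,nl)→12040 …(+1); best=1080 via (C,hash)
  {ABC}: card=160; try (B,hash)→1640, (B,nl_idx)→1720, (B,merge)→2000, (C,hash)→2160, (B,nl)→4280, (C,nl_idx)→4840 …(+2); best=1640 via (B,hash)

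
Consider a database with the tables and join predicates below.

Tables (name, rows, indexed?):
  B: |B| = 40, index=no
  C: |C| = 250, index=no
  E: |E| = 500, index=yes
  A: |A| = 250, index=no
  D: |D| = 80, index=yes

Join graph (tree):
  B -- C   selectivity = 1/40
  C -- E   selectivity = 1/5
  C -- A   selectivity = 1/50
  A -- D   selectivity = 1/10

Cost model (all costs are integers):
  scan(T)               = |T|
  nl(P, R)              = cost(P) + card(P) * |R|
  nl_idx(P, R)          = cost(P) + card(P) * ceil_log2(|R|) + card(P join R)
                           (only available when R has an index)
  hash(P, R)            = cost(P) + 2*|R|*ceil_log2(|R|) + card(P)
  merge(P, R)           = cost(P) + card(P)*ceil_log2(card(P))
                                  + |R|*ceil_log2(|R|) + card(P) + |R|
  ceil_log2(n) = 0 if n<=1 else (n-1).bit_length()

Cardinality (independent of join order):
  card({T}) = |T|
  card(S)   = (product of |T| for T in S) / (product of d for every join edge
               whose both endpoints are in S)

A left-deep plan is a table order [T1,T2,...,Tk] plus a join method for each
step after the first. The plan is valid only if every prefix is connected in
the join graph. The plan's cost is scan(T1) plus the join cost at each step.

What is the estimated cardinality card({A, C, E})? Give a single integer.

125000

Tables in S: A(250), C(250), E(500)
Edges inside S: C-E(d=5), C-A(d=50)
numerator = 250 * 250 * 500 = 31250000
denominator = 5 * 50 = 250
card(S) = 31250000 / 250 = 125000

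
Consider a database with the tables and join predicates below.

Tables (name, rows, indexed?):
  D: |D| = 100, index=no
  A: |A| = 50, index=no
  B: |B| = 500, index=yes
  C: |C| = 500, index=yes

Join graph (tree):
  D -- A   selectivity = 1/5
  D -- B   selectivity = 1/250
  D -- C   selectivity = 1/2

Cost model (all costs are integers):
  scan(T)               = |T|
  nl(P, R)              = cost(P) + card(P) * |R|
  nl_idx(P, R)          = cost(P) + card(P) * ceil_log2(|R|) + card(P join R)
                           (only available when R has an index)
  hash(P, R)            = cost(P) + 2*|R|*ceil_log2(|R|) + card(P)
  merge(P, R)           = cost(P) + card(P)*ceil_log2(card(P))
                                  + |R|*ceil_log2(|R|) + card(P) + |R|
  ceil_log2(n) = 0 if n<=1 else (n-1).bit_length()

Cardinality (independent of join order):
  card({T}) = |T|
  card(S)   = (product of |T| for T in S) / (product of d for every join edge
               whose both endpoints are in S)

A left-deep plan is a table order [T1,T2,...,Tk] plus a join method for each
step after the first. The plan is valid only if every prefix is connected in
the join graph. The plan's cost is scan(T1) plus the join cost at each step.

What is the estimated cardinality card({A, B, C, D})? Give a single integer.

500000

Tables in S: A(50), B(500), C(500), D(100)
Edges inside S: D-A(d=5), D-B(d=250), D-C(d=2)
numerator = 50 * 500 * 500 * 100 = 1250000000
denominator = 5 * 250 * 2 = 2500
card(S) = 1250000000 / 2500 = 500000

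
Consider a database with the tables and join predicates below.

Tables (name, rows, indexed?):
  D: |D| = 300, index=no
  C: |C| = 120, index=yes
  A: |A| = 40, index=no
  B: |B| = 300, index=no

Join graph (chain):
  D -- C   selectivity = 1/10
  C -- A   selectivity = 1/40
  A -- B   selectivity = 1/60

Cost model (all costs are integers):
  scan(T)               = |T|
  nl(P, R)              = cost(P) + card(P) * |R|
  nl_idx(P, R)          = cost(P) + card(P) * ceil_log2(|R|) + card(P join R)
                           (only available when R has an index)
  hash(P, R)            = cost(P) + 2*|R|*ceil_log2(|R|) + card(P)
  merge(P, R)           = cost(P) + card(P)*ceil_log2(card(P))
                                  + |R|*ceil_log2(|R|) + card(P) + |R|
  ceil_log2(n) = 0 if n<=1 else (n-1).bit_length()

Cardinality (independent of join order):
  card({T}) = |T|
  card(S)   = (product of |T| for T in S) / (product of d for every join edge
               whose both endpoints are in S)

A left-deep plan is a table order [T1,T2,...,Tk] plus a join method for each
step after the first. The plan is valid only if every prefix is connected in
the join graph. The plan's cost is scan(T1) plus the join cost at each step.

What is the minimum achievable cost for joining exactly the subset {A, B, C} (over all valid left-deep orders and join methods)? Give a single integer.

2960

Selinger DP over subsets of {A,B,C}:
  {C}: scan cost=120, card=120
  {A}: scan cost=40, card=40
  {B}: scan cost=300, card=300
  {AC}: card=120; try (C,nl_idx)→440, (A,hash)→720, (C,merge)→1280, (A,merge)→1360, (C,hash)→1760, (C,nl)→4840 …(+1); best=440 via (C,nl_idx)
  {AB}: card=200; try (A,hash)→1080, (B,merge)→3320, (A,merge)→3580, (B,hash)→5480, (B,nl)→12040, (A,nl)→12300; best=1080 via (A,hash)
  {ABC}: card=600; try (C,hash)→2960, (C,nl_idx)→3080, (C,merge)→3840, (B,merge)→4400, (B,hash)→5960, (C,nl)→25080 …(+1); best=2960 via (C,hash)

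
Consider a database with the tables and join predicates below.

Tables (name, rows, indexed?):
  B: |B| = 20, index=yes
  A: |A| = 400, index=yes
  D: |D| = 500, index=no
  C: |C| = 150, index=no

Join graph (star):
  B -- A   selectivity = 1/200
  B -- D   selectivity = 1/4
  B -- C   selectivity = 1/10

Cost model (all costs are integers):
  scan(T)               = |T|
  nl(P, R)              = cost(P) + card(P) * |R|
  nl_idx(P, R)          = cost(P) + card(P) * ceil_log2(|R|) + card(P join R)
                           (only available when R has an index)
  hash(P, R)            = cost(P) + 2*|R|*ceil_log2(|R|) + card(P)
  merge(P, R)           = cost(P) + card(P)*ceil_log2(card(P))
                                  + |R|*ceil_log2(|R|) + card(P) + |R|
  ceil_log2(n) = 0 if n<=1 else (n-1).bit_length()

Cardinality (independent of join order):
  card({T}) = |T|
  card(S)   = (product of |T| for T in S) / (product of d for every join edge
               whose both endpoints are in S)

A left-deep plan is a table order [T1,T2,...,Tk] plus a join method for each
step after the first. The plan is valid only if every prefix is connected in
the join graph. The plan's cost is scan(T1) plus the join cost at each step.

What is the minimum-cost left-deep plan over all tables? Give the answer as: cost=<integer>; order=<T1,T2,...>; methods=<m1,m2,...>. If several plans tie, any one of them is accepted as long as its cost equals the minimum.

cost=11470; order=B,A,C,D; methods=nl_idx,merge,hash

Selinger DP (subsets sized 1..n):
  {B}: scan cost=20, card=20
  {A}: scan cost=400, card=400
  {D}: scan cost=500, card=500
  {C}: scan cost=150, card=150
  {AB}: card=40; try (A,nl_idx)→240, (B,hash)→1000, (B,nl_idx)→2440, (A,merge)→4140, (B,merge)→4520, (A,hash)→7240 …(+2); best=240 via (A,nl_idx)
  {BD}: card=2500; try (B,hash)→1200, (D,merge)→5140, (B,nl_idx)→5500, (B,merge)→5620, (D,hash)→9040, (D,nl)→10020 …(+1); best=1200 via (B,hash)
  {BC}: card=300; try (B,hash)→500, (B,nl_idx)→1200, (C,merge)→1490, (B,merge)→1620, (C,hash)→2440, (C,nl)→3020 …(+1); best=500 via (B,hash)
  {ABD}: card=5000; try (D,merge)→5520, (D,hash)→9280, (A,hash)→10900, (D,nl)→20240, (A,nl_idx)→28700, (A,merge)→37700 …(+1); best=5520 via (D,merge)
  {ABC}: card=600; try (C,merge)→1870, (C,hash)→2680, (A,nl_idx)→3800, (C,nl)→6240, (A,merge)→7500, (A,hash)→8000 …(+1); best=1870 via (C,merge)
  {BCD}: card=37500; try (C,hash)→6100, (D,merge)→8500, (D,hash)→9800, (C,merge)→35050, (D,nl)→150500, (C,nl)→376200; best=6100 via (C,hash)
  {ABCD}: card=75000; try (D,hash)→11470, (C,hash)→12920, (D,merge)→13470, (A,hash)→50800, (C,merge)→76870, (D,nl)→301870 …(+4); best=11470 via (D,hash)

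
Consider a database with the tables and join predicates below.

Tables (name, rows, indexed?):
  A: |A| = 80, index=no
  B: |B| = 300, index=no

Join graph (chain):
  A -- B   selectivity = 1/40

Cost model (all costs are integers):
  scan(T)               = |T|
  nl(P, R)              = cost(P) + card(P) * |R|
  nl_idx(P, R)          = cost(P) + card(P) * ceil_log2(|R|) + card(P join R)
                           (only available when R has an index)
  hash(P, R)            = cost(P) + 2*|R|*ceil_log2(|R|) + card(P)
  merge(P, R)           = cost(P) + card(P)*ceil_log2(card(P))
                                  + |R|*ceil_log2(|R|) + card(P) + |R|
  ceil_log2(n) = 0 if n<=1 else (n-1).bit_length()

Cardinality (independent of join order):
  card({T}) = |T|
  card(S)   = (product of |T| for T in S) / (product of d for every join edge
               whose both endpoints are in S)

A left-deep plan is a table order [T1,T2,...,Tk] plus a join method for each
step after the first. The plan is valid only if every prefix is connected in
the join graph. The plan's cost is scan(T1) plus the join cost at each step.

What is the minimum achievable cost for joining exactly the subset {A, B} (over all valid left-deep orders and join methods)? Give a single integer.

1720

Selinger DP over subsets of {A,B}:
  {A}: scan cost=80, card=80
  {B}: scan cost=300, card=300
  {AB}: card=600; try (A,hash)→1720, (B,merge)→3720, (A,merge)→3940, (B,hash)→5560, (B,nl)→24080, (A,nl)→24300; best=1720 via (A,hash)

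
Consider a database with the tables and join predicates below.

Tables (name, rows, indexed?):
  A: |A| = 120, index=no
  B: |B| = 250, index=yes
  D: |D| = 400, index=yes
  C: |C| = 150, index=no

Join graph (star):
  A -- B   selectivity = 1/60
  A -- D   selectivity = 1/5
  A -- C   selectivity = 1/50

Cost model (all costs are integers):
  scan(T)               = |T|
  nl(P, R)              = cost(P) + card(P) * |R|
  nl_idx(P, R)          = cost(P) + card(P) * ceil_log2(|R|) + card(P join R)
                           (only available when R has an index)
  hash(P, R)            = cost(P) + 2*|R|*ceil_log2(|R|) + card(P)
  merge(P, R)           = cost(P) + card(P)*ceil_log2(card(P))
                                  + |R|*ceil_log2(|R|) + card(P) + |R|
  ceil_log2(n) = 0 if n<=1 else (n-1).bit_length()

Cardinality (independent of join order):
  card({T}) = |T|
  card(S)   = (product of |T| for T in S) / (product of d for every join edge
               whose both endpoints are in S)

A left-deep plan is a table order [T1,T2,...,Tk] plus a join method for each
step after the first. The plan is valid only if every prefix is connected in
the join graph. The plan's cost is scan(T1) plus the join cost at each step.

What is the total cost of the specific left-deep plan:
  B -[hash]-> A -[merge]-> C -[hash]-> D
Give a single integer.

17230

step 1: scan B: cost=250, card=250
step 2: join A via hash
    card(P join A) = 250*120/(60) = 500
    cost = 250 + 2*120*7 + 250 = 2180
step 3: join C via merge
    card(P join C) = 500*150/(50) = 1500
    cost = 2180 + 500*9 + 150*8 + 500 + 150 = 8530
step 4: join D via hash
    card(P join D) = 1500*400/(5) = 120000
    cost = 8530 + 2*400*9 + 1500 = 17230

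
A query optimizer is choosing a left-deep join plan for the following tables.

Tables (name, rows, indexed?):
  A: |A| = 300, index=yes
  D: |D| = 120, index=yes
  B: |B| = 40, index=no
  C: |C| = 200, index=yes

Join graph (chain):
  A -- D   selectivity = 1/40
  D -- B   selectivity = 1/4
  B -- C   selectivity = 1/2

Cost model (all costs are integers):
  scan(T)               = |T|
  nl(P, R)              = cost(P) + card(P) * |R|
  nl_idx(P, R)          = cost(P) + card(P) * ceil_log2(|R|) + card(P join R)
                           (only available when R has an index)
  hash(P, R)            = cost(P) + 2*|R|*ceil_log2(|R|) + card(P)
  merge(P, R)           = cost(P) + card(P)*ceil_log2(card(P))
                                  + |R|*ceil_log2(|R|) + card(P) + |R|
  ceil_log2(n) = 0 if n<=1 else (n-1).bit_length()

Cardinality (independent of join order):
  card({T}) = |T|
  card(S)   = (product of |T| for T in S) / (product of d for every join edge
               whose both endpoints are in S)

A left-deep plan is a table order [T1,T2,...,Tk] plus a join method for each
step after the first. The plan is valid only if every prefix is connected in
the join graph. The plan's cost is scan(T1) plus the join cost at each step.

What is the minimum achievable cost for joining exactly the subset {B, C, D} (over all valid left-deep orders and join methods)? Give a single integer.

5120

Selinger DP over subsets of {B,C,D}:
  {D}: scan cost=120, card=120
  {B}: scan cost=40, card=40
  {C}: scan cost=200, card=200
  {BD}: card=1200; try (B,hash)→720, (D,merge)→1280, (B,merge)→1360, (D,nl_idx)→1520, (D,hash)→1760, (D,nl)→4840 …(+1); best=720 via (B,hash)
  {BC}: card=4000; try (B,hash)→880, (C,merge)→2120, (B,merge)→2280, (C,hash)→3280, (C,nl_idx)→4360, (C,nl)→8040 …(+1); best=880 via (B,hash)
  {BCD}: card=120000; try (C,hash)→5120, (D,hash)→6560, (C,merge)→16920, (D,merge)→53840, (C,nl_idx)→130320, (D,nl_idx)→148880 …(+2); best=5120 via (C,hash)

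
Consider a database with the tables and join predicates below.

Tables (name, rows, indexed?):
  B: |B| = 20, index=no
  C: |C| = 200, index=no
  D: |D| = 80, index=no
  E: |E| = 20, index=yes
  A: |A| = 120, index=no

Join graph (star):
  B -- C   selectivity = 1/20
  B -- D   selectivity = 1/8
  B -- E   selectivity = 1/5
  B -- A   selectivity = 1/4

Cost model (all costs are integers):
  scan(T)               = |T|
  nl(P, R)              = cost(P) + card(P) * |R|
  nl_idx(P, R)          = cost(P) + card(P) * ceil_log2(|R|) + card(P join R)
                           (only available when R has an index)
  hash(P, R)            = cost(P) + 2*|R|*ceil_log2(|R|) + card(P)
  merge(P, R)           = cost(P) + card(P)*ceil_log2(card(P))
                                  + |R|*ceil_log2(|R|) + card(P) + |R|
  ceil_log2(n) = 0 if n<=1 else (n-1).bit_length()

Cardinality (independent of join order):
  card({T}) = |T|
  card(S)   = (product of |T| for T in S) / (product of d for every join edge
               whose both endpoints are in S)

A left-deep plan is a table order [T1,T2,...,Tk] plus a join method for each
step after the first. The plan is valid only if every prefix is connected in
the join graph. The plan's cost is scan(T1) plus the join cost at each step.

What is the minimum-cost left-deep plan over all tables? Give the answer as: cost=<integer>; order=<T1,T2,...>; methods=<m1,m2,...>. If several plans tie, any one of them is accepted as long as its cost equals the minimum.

cost=12600; order=C,B,E,D,A; methods=hash,hash,hash,hash

Selinger DP (subsets sized 1..n):
  {B}: scan cost=20, card=20
  {C}: scan cost=200, card=200
  {D}: scan cost=80, card=80
  {E}: scan cost=20, card=20
  {A}: scan cost=120, card=120
  {BC}: card=200; try (B,hash)→600, (C,merge)→1940, (B,merge)→2120, (C,hash)→3240, (C,nl)→4020, (B,nl)→4200; best=600 via (B,hash)
  {BD}: card=200; try (B,hash)→360, (D,merge)→780, (B,merge)→840, (D,hash)→1160, (D,nl)→1620, (B,nl)→1680; best=360 via (B,hash)
  {BE}: card=80; try (E,nl_idx)→200, (E,hash)→240, (B,hash)→240, (E,merge)→260, (B,merge)→260, (E,nl)→420 …(+1); best=200 via (E,nl_idx)
  {AB}: card=600; try (B,hash)→440, (A,merge)→1100, (B,merge)→1200, (A,hash)→1720, (A,nl)→2420, (B,nl)→2520; best=440 via (B,hash)
  {BCD}: card=2000; try (D,hash)→1920, (D,merge)→3040, (C,hash)→3760, (C,merge)→3960, (D,nl)→16600, (C,nl)→40360; best=1920 via (D,hash)
  {BCE}: card=800; try (E,hash)→1000, (E,nl_idx)→2400, (E,merge)→2520, (C,merge)→2640, (C,hash)→3480, (E,nl)→4600 …(+1); best=1000 via (E,hash)
  {ABC}: card=6000; try (A,hash)→2480, (A,merge)→3360, (C,hash)→4240, (C,merge)→8840, (A,nl)→24600, (C,nl)→120440; best=2480 via (A,hash)
  {BDE}: card=800; try (E,hash)→760, (D,hash)→1400, (D,merge)→1480, (E,nl_idx)→2160, (E,merge)→2280, (E,nl)→4360 …(+1); best=760 via (E,hash)
  {ABD}: card=6000; try (D,hash)→2160, (A,hash)→2240, (A,merge)→3120, (D,merge)→7680, (A,nl)→24360, (D,nl)→48440; best=2160 via (D,hash)
  {ABE}: card=2400; try (E,hash)→1240, (A,merge)→1800, (A,hash)→1960, (E,nl_idx)→5840, (E,merge)→7160, (A,nl)→9800 …(+1); best=1240 via (E,hash)
  {BCDE}: card=8000; try (D,hash)→2920, (E,hash)→4120, (C,hash)→4760, (D,merge)→10440, (C,merge)→11360, (E,nl_idx)→19920 …(+4); best=2920 via (D,hash)
  {ABCD}: card=60000; try (A,hash)→5600, (D,hash)→9600, (C,hash)→11360, (A,merge)→26880, (D,merge)→87120, (C,merge)→87960 …(+3); best=5600 via (A,hash)
  {ABCE}: card=24000; try (A,hash)→3480, (C,hash)→6840, (E,hash)→8680, (A,merge)→10760, (C,merge)→34240, (E,nl_idx)→56480 …(+4); best=3480 via (A,hash)
  {ABDE}: card=24000; try (A,hash)→3240, (D,hash)→4760, (E,hash)→8360, (A,merge)→10520, (D,merge)→33080, (E,nl_idx)→56160 …(+4); best=3240 via (A,hash)
  {ABCDE}: card=240000; try (A,hash)→12600, (D,hash)→28600, (C,hash)→30440, (E,hash)→65800, (A,merge)→115880, (D,merge)→388120 …(+7); best=12600 via (A,hash)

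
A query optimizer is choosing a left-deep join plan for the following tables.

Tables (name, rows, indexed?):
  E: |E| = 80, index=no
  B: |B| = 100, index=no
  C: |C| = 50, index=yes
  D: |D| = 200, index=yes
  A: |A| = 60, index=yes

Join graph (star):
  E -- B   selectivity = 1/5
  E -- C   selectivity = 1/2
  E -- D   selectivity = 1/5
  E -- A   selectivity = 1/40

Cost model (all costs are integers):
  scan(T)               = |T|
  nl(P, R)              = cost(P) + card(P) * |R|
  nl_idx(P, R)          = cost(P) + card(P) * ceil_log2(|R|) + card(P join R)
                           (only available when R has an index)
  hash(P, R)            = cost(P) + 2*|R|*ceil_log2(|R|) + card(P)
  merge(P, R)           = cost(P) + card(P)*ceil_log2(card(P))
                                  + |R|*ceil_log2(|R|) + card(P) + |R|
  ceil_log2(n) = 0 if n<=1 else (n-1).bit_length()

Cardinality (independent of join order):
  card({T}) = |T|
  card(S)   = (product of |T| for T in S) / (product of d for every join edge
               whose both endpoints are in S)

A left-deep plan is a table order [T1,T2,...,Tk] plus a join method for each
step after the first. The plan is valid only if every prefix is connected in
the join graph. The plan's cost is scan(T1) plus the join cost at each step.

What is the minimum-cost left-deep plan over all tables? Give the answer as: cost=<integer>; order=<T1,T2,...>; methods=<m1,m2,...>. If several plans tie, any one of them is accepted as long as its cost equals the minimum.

cost=68400; order=E,A,B,C,D; methods=nl_idx,hash,hash,hash

Selinger DP (subsets sized 1..n):
  {E}: scan cost=80, card=80
  {B}: scan cost=100, card=100
  {C}: scan cost=50, card=50
  {D}: scan cost=200, card=200
  {A}: scan cost=60, card=60
  {BE}: card=1600; try (E,hash)→1320, (B,merge)→1520, (E,merge)→1540, (B,hash)→1560, (B,nl)→8080, (E,nl)→8100; best=1320 via (E,hash)
  {CE}: card=2000; try (C,hash)→760, (E,merge)→1040, (C,merge)→1070, (E,hash)→1220, (C,nl_idx)→2560, (E,nl)→4050 …(+1); best=760 via (C,hash)
  {DE}: card=3200; try (E,hash)→1520, (D,merge)→2520, (E,merge)→2640, (D,hash)→3360, (D,nl_idx)→3920, (D,nl)→16080 …(+1); best=1520 via (E,hash)
  {AE}: card=120; try (A,nl_idx)→680, (A,hash)→880, (E,merge)→1120, (A,merge)→1140, (E,hash)→1240, (E,nl)→4860 …(+1); best=680 via (A,nl_idx)
  {BCE}: card=40000; try (C,hash)→3520, (B,hash)→4160, (C,merge)→20870, (B,merge)→25560, (C,nl_idx)→50920, (C,nl)→81320 …(+1); best=3520 via (C,hash)
  {BDE}: card=64000; try (D,hash)→6120, (B,hash)→6120, (D,merge)→22320, (B,merge)→43920, (D,nl_idx)→78120, (D,nl)→321320 …(+1); best=6120 via (D,hash)
  {ABE}: card=2400; try (B,hash)→2200, (B,merge)→2440, (A,hash)→3640, (B,nl)→12680, (A,nl_idx)→13320, (A,merge)→20940 …(+1); best=2200 via (B,hash)
  {CDE}: card=80000; try (C,hash)→5320, (D,hash)→5960, (D,merge)→26560, (C,merge)→43470, (D,nl_idx)→96760, (C,nl_idx)→100720 …(+2); best=5320 via (C,hash)
  {ACE}: card=3000; try (C,hash)→1400, (C,merge)→1990, (A,hash)→3480, (C,nl_idx)→4400, (C,nl)→6680, (A,nl_idx)→15760 …(+2); best=1400 via (C,hash)
  {ADE}: card=4800; try (D,merge)→3440, (D,hash)→4000, (A,hash)→5440, (D,nl_idx)→6440, (D,nl)→24680, (A,nl_idx)→25520 …(+2); best=3440 via (D,merge)
  {BCDE}: card=1600000; try (D,hash)→46720, (C,hash)→70720, (B,hash)→86720, (D,merge)→685320, (C,merge)→1094470, (B,merge)→1446120 …(+5); best=46720 via (D,hash)
  {ABCE}: card=60000; try (C,hash)→5200, (B,hash)→5800, (C,merge)→33750, (B,merge)→41200, (A,hash)→44240, (C,nl_idx)→76600 …(+5); best=5200 via (C,hash)
  {ABDE}: card=96000; try (D,hash)→7800, (B,hash)→9640, (D,merge)→35200, (A,hash)→70840, (B,merge)→71440, (D,nl_idx)→117400 …(+5); best=7800 via (D,hash)
  {ACDE}: card=120000; try (D,hash)→7600, (C,hash)→8840, (D,merge)→42200, (C,merge)→70990, (A,hash)→86040, (D,nl_idx)→145400 …(+6); best=7600 via (D,hash)
  {ABCDE}: card=2400000; try (D,hash)→68400, (C,hash)→104400, (B,hash)→129000, (D,merge)→1027000, (A,hash)→1647440, (C,merge)→1736150 …(+9); best=68400 via (D,hash)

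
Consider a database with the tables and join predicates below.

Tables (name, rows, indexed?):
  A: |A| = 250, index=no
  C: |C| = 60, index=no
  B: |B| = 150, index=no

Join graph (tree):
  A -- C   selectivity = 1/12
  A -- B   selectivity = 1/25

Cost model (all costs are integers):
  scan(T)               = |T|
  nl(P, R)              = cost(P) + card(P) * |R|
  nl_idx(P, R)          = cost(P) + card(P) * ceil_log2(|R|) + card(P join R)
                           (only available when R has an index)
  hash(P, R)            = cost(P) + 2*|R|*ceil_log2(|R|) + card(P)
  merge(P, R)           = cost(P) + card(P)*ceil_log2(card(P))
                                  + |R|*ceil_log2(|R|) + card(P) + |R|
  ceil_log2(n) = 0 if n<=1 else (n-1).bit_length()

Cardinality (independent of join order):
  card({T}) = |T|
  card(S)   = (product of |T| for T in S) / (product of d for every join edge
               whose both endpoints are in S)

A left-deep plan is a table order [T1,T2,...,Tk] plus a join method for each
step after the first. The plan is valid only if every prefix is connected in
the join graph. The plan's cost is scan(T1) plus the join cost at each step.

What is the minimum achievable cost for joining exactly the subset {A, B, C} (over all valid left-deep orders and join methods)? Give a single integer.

4870

Selinger DP over subsets of {A,B,C}:
  {A}: scan cost=250, card=250
  {C}: scan cost=60, card=60
  {B}: scan cost=150, card=150
  {AC}: card=1250; try (C,hash)→1220, (A,merge)→2730, (C,merge)→2920, (A,hash)→4120, (A,nl)→15060, (C,nl)→15250; best=1220 via (C,hash)
  {AB}: card=1500; try (B,hash)→2900, (A,merge)→3750, (B,merge)→3850, (A,hash)→4300, (A,nl)→37650, (B,nl)→37750; best=2900 via (B,hash)
  {ABC}: card=7500; try (B,hash)→4870, (C,hash)→5120, (B,merge)→17570, (C,merge)→21320, (C,nl)→92900, (B,nl)→188720; best=4870 via (B,hash)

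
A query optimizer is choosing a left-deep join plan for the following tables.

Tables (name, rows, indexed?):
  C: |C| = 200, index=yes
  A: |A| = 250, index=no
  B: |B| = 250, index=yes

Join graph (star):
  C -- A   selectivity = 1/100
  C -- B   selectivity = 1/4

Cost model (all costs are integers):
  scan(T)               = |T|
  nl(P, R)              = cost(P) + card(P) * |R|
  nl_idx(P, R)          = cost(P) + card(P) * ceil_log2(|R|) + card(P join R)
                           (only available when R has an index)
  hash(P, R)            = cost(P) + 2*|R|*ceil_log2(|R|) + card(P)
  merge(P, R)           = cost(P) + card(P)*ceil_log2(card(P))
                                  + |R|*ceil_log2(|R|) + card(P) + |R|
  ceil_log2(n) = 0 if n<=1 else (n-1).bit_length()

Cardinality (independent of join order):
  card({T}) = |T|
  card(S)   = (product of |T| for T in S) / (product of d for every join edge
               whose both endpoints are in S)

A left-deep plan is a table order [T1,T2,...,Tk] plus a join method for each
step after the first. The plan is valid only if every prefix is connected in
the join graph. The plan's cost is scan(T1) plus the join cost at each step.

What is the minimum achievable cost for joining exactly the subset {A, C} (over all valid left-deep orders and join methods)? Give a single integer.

Selinger DP over subsets of {A,C}:
  {C}: scan cost=200, card=200
  {A}: scan cost=250, card=250
  {AC}: card=500; try (C,nl_idx)→2750, (C,hash)→3700, (A,merge)→4250, (C,merge)→4300, (A,hash)→4400, (A,nl)→50200 …(+1); best=2750 via (C,nl_idx)

2750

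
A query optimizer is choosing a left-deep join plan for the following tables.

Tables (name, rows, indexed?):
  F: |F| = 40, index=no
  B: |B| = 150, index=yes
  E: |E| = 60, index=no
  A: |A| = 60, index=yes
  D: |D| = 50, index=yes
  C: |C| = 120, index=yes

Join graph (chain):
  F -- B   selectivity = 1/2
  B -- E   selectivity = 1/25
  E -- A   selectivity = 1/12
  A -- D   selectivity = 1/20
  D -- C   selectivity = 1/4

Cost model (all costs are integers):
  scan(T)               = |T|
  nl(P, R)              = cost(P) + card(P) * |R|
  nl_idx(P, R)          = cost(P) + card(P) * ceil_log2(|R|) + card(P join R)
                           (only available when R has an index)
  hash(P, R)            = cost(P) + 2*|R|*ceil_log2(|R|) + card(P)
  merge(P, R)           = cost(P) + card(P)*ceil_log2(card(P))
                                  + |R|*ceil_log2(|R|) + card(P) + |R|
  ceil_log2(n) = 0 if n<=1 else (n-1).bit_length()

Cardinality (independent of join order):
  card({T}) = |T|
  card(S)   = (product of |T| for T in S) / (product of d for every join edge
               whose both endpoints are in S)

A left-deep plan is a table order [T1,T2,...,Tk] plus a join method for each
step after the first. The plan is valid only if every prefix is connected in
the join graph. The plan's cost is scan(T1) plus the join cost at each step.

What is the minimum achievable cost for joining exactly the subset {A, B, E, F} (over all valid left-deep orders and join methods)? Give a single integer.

Selinger DP over subsets of {A,B,E,F}:
  {F}: scan cost=40, card=40
  {B}: scan cost=150, card=150
  {E}: scan cost=60, card=60
  {A}: scan cost=60, card=60
  {BF}: card=3000; try (F,hash)→780, (B,merge)→1670, (F,merge)→1780, (B,hash)→2480, (B,nl_idx)→3360, (B,nl)→6040 …(+1); best=780 via (F,hash)
  {BE}: card=360; try (B,nl_idx)→900, (E,hash)→1020, (B,merge)→1830, (E,merge)→1920, (B,hash)→2520, (B,nl)→9060 …(+1); best=900 via (B,nl_idx)
  {AE}: card=300; try (A,nl_idx)→720, (E,hash)→840, (A,hash)→840, (E,merge)→900, (A,merge)→900, (E,nl)→3660 …(+1); best=720 via (A,nl_idx)
  {BEF}: card=7200; try (F,hash)→1740, (E,hash)→4500, (F,merge)→4780, (F,nl)→15300, (E,merge)→40200, (E,nl)→180780; best=1740 via (F,hash)
  {ABE}: card=1800; try (A,hash)→1980, (B,hash)→3420, (A,nl_idx)→4860, (B,nl_idx)→4920, (A,merge)→4920, (B,merge)→5070 …(+2); best=1980 via (A,hash)
  {ABEF}: card=36000; try (F,hash)→4260, (A,hash)→9660, (F,merge)→23860, (F,nl)→73980, (A,nl_idx)→80940, (A,merge)→102960 …(+1); best=4260 via (F,hash)

4260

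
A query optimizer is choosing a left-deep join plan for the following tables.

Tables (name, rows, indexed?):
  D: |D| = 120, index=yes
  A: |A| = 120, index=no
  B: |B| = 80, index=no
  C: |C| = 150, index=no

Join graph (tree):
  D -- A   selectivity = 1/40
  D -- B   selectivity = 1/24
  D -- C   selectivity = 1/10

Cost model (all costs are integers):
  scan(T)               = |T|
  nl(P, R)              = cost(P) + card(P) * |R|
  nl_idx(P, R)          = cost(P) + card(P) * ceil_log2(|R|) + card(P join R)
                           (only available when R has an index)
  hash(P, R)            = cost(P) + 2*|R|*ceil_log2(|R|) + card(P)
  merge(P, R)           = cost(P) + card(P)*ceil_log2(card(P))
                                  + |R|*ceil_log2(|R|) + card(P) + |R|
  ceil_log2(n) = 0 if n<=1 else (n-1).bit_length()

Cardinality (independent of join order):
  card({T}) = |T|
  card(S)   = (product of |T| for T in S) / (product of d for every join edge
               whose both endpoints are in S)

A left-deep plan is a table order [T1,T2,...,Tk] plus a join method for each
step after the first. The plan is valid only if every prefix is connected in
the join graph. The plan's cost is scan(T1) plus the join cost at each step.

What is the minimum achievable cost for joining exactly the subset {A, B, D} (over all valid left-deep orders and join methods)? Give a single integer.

2800

Selinger DP over subsets of {A,B,D}:
  {D}: scan cost=120, card=120
  {A}: scan cost=120, card=120
  {B}: scan cost=80, card=80
  {AD}: card=360; try (D,nl_idx)→1320, (D,hash)→1920, (A,hash)→1920, (D,merge)→2040, (A,merge)→2040, (D,nl)→14520 …(+1); best=1320 via (D,nl_idx)
  {BD}: card=400; try (D,nl_idx)→1040, (B,hash)→1360, (D,merge)→1680, (B,merge)→1720, (D,hash)→1840, (D,nl)→9680 …(+1); best=1040 via (D,nl_idx)
  {ABD}: card=1200; try (B,hash)→2800, (A,hash)→3120, (B,merge)→5560, (A,merge)→6000, (B,nl)→30120, (A,nl)→49040; best=2800 via (B,hash)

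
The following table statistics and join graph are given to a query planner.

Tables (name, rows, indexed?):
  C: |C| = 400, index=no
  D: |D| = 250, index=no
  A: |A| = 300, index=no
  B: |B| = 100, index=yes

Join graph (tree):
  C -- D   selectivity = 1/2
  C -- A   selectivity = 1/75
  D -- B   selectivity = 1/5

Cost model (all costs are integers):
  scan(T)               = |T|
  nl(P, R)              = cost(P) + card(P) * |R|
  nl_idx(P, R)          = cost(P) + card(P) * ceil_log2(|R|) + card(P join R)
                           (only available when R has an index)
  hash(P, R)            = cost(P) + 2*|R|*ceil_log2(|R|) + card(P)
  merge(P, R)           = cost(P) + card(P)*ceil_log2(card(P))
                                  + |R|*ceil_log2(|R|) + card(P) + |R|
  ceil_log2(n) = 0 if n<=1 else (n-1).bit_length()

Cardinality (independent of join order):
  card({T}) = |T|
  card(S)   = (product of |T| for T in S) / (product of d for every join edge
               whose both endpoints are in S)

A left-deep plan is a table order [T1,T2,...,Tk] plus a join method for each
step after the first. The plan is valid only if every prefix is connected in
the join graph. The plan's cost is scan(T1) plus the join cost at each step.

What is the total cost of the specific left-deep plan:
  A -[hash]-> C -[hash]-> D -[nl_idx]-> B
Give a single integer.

step 1: scan A: cost=300, card=300
step 2: join C via hash
    card(P join C) = 300*400/(75) = 1600
    cost = 300 + 2*400*9 + 300 = 7800
step 3: join D via hash
    card(P join D) = 1600*250/(2) = 200000
    cost = 7800 + 2*250*8 + 1600 = 13400
step 4: join B via nl_idx
    card(P join B) = 200000*100/(5) = 4000000
    cost = 13400 + 200000*7 + 4000000 = 5413400

5413400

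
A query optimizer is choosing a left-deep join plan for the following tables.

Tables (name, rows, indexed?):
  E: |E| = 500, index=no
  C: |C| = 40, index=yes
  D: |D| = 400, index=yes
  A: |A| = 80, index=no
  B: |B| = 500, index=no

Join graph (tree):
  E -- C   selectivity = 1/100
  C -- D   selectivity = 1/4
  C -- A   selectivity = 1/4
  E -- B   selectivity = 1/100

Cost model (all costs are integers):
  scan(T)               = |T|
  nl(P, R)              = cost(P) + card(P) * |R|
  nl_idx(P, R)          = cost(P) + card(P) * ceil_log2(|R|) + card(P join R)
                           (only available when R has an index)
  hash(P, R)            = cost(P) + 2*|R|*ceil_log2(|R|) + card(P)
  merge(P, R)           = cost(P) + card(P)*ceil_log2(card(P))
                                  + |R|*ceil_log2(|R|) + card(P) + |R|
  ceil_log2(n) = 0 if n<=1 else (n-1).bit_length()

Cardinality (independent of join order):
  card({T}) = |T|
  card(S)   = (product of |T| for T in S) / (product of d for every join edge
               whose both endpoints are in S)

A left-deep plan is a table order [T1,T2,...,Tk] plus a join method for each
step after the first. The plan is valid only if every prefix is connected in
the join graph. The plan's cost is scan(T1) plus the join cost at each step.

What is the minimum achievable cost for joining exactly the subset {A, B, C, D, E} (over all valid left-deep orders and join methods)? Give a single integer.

37600

Selinger DP over subsets of {A,B,C,D,E}:
  {E}: scan cost=500, card=500
  {C}: scan cost=40, card=40
  {D}: scan cost=400, card=400
  {A}: scan cost=80, card=80
  {B}: scan cost=500, card=500
  {CE}: card=200; try (C,hash)→1480, (C,nl_idx)→3700, (E,merge)→5320, (C,merge)→5780, (E,hash)→9080, (E,nl)→20040 …(+1); best=1480 via (C,hash)
  {BE}: card=2500; try (E,hash)→10000, (B,hash)→10000, (E,merge)→10500, (B,merge)→10500, (E,nl)→250500, (B,nl)→250500; best=10000 via (E,hash)
  {CD}: card=4000; try (C,hash)→1280, (D,merge)→4320, (D,nl_idx)→4400, (C,merge)→4680, (C,nl_idx)→6800, (D,hash)→7280 …(+2); best=1280 via (C,hash)
  {AC}: card=800; try (C,hash)→640, (A,merge)→960, (C,merge)→1000, (A,hash)→1200, (C,nl_idx)→1360, (A,nl)→3240 …(+1); best=640 via (C,hash)
  {CDE}: card=20000; try (D,merge)→7280, (D,hash)→8880, (E,hash)→14280, (D,nl_idx)→23280, (E,merge)→58280, (D,nl)→81480 …(+1); best=7280 via (D,merge)
  {ACE}: card=4000; try (A,hash)→2800, (A,merge)→3920, (E,hash)→10440, (E,merge)→14440, (A,nl)→17480, (E,nl)→400640; best=2800 via (A,hash)
  {BCE}: card=1000; try (B,merge)→8280, (B,hash)→10680, (C,hash)→12980, (C,nl_idx)→26000, (C,merge)→42780, (B,nl)→101480 …(+1); best=8280 via (B,merge)
  {ACD}: card=80000; try (A,hash)→6400, (D,hash)→8640, (D,merge)→13440, (A,merge)→53920, (D,nl_idx)→87840, (D,nl)→320640 …(+1); best=6400 via (A,hash)
  {ACDE}: card=400000; try (D,hash)→14000, (A,hash)→28400, (D,merge)→58800, (E,hash)→95400, (A,merge)→327920, (D,nl_idx)→438800 …(+4); best=14000 via (D,hash)
  {BCDE}: card=100000; try (D,hash)→16480, (D,merge)→23280, (B,hash)→36280, (D,nl_idx)→117280, (B,merge)→332280, (D,nl)→408280 …(+1); best=16480 via (D,hash)
  {ABCE}: card=20000; try (A,hash)→10400, (B,hash)→15800, (A,merge)→19920, (B,merge)→59800, (A,nl)→88280, (B,nl)→2002800; best=10400 via (A,hash)
  {ABCDE}: card=2000000; try (D,hash)→37600, (A,hash)→117600, (D,merge)→334400, (B,hash)→423000, (A,merge)→1817120, (D,nl_idx)→2190400 …(+4); best=37600 via (D,hash)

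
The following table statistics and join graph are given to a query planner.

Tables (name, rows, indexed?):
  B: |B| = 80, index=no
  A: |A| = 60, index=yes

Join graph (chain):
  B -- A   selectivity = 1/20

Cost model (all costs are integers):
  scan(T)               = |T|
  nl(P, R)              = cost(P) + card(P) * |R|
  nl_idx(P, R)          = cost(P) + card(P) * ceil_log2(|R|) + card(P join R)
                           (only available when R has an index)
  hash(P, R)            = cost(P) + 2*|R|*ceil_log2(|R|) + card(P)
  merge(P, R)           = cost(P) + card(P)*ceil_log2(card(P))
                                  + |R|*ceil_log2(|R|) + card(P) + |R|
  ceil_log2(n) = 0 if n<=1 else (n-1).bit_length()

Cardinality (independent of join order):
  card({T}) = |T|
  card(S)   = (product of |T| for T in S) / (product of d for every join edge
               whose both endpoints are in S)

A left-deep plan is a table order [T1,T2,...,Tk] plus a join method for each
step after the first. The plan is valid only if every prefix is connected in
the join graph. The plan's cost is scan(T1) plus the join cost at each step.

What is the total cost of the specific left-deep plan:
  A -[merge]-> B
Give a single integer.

step 1: scan A: cost=60, card=60
step 2: join B via merge
    card(P join B) = 60*80/(20) = 240
    cost = 60 + 60*6 + 80*7 + 60 + 80 = 1120

1120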